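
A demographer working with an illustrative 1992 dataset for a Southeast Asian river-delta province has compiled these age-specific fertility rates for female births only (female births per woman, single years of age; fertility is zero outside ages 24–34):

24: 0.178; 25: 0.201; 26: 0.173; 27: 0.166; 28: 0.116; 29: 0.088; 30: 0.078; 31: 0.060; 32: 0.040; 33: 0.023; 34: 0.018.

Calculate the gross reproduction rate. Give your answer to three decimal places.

Sum of female ASFRs = 0.178 + 0.201 + 0.173 + 0.166 + 0.116 + 0.088 + 0.078 + 0.060 + 0.040 + 0.023 + 0.018 = 1.141
GRR = 1.141

1.141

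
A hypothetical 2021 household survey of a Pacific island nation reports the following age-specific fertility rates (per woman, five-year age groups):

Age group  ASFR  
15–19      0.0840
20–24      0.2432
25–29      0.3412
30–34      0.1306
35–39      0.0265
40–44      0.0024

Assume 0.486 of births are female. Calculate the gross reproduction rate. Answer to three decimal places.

2.012

Proportion female at birth = 0.486.
Sum of ASFRs = 0.0840 + 0.2432 + 0.3412 + 0.1306 + 0.0265 + 0.0024 = 0.8279
TFR = 5 × 0.8279 = 4.1395
GRR = 0.486 × 4.1395 = 2.01180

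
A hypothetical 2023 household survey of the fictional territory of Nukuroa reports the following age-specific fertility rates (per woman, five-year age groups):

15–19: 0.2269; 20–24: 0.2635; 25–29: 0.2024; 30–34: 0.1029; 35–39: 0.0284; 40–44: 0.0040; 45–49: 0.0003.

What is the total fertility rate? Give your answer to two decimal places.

4.14

Sum of ASFRs = 0.2269 + 0.2635 + 0.2024 + 0.1029 + 0.0284 + 0.0040 + 0.0003 = 0.8284
TFR = 5 × 0.8284 = 4.142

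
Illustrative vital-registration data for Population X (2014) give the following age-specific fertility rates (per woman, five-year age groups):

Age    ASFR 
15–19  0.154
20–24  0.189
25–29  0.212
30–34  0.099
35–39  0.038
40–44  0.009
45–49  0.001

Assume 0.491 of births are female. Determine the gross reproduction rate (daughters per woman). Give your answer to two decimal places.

Proportion female at birth = 0.491.
Sum of ASFRs = 0.154 + 0.189 + 0.212 + 0.099 + 0.038 + 0.009 + 0.001 = 0.702
TFR = 5 × 0.702 = 3.51
GRR = 0.491 × 3.51 = 1.72341

1.72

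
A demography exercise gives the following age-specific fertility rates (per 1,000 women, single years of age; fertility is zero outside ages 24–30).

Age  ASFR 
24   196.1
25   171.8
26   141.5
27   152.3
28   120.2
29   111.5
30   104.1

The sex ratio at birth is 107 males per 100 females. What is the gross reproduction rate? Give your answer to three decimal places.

Proportion female at birth = 100 / (100 + 107) = 0.48309.
Sum of ASFRs = 196.1 + 171.8 + 141.5 + 152.3 + 120.2 + 111.5 + 104.1 = 997.5
TFR = 997.5 / 1000 = 0.9975
GRR = 0.48309 × 0.9975 = 0.48188

0.482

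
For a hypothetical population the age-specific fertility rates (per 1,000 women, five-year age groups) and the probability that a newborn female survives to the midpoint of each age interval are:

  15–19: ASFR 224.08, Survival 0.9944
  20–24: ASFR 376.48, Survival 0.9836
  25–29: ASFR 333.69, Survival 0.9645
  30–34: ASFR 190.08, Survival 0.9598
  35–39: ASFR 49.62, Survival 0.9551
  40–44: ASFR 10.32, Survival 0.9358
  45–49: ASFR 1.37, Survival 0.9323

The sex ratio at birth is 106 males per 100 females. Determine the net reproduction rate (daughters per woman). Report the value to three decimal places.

2.805

Proportion female at birth = 100 / (100 + 106) = 0.48544.
Survival-weighted fertility by age (5·fₓ·Sₓ):
  15–19: 5 × 224.08/1000 × 0.9944 = 1.11413
  20–24: 5 × 376.48/1000 × 0.9836 = 1.85153
  25–29: 5 × 333.69/1000 × 0.9645 = 1.60922
  30–34: 5 × 190.08/1000 × 0.9598 = 0.91219
  35–39: 5 × 49.62/1000 × 0.9551 = 0.23696
  40–44: 5 × 10.32/1000 × 0.9358 = 0.04829
  45–49: 5 × 1.37/1000 × 0.9323 = 0.00639
Sum = 5.77871
NRR = 0.48544 × 5.77871 = 2.80522
With NRR above 1 the population is above replacement fertility.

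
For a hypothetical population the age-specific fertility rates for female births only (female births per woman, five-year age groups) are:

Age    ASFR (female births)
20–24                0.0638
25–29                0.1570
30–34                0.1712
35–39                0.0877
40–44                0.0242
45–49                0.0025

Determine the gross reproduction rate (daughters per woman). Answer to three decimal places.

2.532

Sum of female ASFRs = 0.0638 + 0.1570 + 0.1712 + 0.0877 + 0.0242 + 0.0025 = 0.5064
GRR = 5 × 0.5064 = 2.532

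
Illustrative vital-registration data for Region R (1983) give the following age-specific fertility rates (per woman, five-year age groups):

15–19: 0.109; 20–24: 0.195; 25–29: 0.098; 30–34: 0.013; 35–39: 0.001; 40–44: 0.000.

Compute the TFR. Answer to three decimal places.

2.080

Sum of ASFRs = 0.109 + 0.195 + 0.098 + 0.013 + 0.001 + 0.000 = 0.416
TFR = 5 × 0.416 = 2.08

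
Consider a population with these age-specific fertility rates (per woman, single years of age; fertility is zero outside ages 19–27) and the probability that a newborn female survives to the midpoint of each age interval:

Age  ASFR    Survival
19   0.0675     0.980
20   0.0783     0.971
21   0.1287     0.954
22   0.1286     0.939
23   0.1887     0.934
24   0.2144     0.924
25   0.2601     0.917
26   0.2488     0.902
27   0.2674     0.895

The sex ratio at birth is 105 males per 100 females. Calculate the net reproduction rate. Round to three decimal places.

0.713

Proportion female at birth = 100 / (100 + 105) = 0.48780.
Per-age-group product (1 × ASFR × survival probability):
  19: 1 × 0.0675 × 0.980 = 0.06615
  20: 1 × 0.0783 × 0.971 = 0.07603
  21: 1 × 0.1287 × 0.954 = 0.12278
  22: 1 × 0.1286 × 0.939 = 0.12076
  23: 1 × 0.1887 × 0.934 = 0.17625
  24: 1 × 0.2144 × 0.924 = 0.19811
  25: 1 × 0.2601 × 0.917 = 0.23851
  26: 1 × 0.2488 × 0.902 = 0.22442
  27: 1 × 0.2674 × 0.895 = 0.23932
Sum = 1.46233
NRR = 0.48780 × 1.46233 = 0.71332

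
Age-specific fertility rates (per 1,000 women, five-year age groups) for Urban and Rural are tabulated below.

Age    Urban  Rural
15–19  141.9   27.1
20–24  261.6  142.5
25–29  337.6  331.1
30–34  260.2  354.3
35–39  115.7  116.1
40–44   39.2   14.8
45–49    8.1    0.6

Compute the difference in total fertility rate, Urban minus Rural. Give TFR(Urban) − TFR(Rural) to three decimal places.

0.889

Urban:
  Sum of ASFRs = 141.9 + 261.6 + 337.6 + 260.2 + 115.7 + 39.2 + 8.1 = 1164.3
  TFR = 5 × 1164.3 / 1000 = 5.8215
Rural:
  Sum of ASFRs = 27.1 + 142.5 + 331.1 + 354.3 + 116.1 + 14.8 + 0.6 = 986.5
  TFR = 5 × 986.5 / 1000 = 4.9325
Difference = 5.8215 − 4.9325 = 0.889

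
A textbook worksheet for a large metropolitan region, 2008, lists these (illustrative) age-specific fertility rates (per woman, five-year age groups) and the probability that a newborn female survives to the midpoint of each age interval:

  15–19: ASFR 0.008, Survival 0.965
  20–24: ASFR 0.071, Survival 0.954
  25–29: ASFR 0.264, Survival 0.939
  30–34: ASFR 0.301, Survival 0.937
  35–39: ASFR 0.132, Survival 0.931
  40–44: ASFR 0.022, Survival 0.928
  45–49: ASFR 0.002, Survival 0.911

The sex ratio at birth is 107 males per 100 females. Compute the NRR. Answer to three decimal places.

Proportion female at birth = 100 / (100 + 107) = 0.48309.
Per-age-group product (5 × ASFR × survival probability):
  15–19: 5 × 0.008 × 0.965 = 0.03860
  20–24: 5 × 0.071 × 0.954 = 0.33867
  25–29: 5 × 0.264 × 0.939 = 1.23948
  30–34: 5 × 0.301 × 0.937 = 1.41019
  35–39: 5 × 0.132 × 0.931 = 0.61446
  40–44: 5 × 0.022 × 0.928 = 0.10208
  45–49: 5 × 0.002 × 0.911 = 0.00911
Sum = 3.75259
NRR = 0.48309 × 3.75259 = 1.81284
NRR > 1, so each generation more than replaces itself.

1.813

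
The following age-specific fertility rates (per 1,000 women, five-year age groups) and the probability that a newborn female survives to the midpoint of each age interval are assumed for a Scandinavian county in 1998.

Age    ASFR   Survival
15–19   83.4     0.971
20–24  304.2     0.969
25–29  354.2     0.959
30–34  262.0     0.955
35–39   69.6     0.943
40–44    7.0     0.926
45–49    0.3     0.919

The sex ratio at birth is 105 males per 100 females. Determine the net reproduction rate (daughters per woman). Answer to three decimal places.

2.532

Proportion female at birth = 100 / (100 + 105) = 0.48780.
Per-age-group product (5 × ASFR × survival probability):
  15–19: 5 × 83.4/1000 × 0.971 = 0.40491
  20–24: 5 × 304.2/1000 × 0.969 = 1.47385
  25–29: 5 × 354.2/1000 × 0.959 = 1.69839
  30–34: 5 × 262.0/1000 × 0.955 = 1.25105
  35–39: 5 × 69.6/1000 × 0.943 = 0.32816
  40–44: 5 × 7.0/1000 × 0.926 = 0.03241
  45–49: 5 × 0.3/1000 × 0.919 = 0.00138
Sum = 5.19015
NRR = 0.48780 × 5.19015 = 2.53176
With NRR above 1 the population is above replacement fertility.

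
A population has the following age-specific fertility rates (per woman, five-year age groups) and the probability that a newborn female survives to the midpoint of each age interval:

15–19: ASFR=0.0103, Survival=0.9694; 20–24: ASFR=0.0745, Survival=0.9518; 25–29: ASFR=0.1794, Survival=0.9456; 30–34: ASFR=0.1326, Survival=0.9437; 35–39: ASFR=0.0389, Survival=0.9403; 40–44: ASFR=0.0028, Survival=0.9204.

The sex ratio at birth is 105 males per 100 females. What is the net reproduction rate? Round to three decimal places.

1.012

Proportion female at birth = 100 / (100 + 105) = 0.48780.
Per-age-group product (5 × ASFR × survival probability):
  15–19: 5 × 0.0103 × 0.9694 = 0.04992
  20–24: 5 × 0.0745 × 0.9518 = 0.35455
  25–29: 5 × 0.1794 × 0.9456 = 0.84820
  30–34: 5 × 0.1326 × 0.9437 = 0.62567
  35–39: 5 × 0.0389 × 0.9403 = 0.18289
  40–44: 5 × 0.0028 × 0.9204 = 0.01289
Sum = 2.07412
NRR = 0.48780 × 2.07412 = 1.01176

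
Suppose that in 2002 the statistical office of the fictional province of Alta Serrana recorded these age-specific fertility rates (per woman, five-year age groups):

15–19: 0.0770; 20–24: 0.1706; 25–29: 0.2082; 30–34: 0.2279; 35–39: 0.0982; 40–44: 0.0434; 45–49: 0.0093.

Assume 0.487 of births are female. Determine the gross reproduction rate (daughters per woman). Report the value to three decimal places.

2.032

Proportion female at birth = 0.487.
Sum of ASFRs = 0.0770 + 0.1706 + 0.2082 + 0.2279 + 0.0982 + 0.0434 + 0.0093 = 0.8346
TFR = 5 × 0.8346 = 4.173
GRR = 0.487 × 4.173 = 2.03225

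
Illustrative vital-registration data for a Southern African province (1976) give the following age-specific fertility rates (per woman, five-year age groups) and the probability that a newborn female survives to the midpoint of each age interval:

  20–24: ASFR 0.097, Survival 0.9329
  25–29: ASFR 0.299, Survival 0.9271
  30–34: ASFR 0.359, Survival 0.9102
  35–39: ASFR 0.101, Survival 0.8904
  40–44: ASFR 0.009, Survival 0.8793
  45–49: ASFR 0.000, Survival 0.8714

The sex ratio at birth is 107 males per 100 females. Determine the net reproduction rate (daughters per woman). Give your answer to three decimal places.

Proportion female at birth = 100 / (100 + 107) = 0.48309.
Survival-weighted fertility by age (5·fₓ·Sₓ):
  20–24: 5 × 0.097 × 0.9329 = 0.45246
  25–29: 5 × 0.299 × 0.9271 = 1.38601
  30–34: 5 × 0.359 × 0.9102 = 1.63381
  35–39: 5 × 0.101 × 0.8904 = 0.44965
  40–44: 5 × 0.009 × 0.8793 = 0.03957
  45–49: 5 × 0.000 × 0.8714 = 0.00000
Sum = 3.96150
NRR = 0.48309 × 3.96150 = 1.91376
With NRR above 1 the population is above replacement fertility.

1.914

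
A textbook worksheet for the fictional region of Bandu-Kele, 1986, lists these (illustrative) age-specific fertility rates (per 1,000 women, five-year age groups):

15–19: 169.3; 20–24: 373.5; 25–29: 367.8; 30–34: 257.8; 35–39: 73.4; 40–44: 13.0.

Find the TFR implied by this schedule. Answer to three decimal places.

Sum of ASFRs = 169.3 + 373.5 + 367.8 + 257.8 + 73.4 + 13.0 = 1254.8
TFR = 5 × 1254.8 / 1000 = 6.274

6.274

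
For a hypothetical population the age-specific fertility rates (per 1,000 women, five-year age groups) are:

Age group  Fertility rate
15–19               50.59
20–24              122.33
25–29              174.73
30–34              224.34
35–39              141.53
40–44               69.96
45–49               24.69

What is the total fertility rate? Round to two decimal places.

Sum of ASFRs = 50.59 + 122.33 + 174.73 + 224.34 + 141.53 + 69.96 + 24.69 = 808.17
TFR = 5 × 808.17 / 1000 = 4.04085

4.04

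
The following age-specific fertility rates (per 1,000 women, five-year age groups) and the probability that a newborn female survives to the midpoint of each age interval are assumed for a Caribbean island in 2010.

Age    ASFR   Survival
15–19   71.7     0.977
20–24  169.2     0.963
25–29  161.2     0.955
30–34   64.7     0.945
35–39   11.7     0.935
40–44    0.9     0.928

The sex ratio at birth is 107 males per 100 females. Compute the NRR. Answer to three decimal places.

Proportion female at birth = 100 / (100 + 107) = 0.48309.
Survival-weighted fertility by age (5·fₓ·Sₓ):
  15–19: 5 × 71.7/1000 × 0.977 = 0.35025
  20–24: 5 × 169.2/1000 × 0.963 = 0.81470
  25–29: 5 × 161.2/1000 × 0.955 = 0.76973
  30–34: 5 × 64.7/1000 × 0.945 = 0.30571
  35–39: 5 × 11.7/1000 × 0.935 = 0.05470
  40–44: 5 × 0.9/1000 × 0.928 = 0.00418
Sum = 2.29927
NRR = 0.48309 × 2.29927 = 1.11075
NRR > 1, so each generation more than replaces itself.

1.111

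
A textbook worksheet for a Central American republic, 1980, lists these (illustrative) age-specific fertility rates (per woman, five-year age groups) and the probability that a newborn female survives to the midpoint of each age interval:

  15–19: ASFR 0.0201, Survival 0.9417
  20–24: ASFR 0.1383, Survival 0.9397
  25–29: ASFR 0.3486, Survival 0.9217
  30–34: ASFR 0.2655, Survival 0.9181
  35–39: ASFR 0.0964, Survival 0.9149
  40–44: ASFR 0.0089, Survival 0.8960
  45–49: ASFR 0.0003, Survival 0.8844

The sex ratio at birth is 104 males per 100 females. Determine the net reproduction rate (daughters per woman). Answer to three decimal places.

Proportion female at birth = 100 / (100 + 104) = 0.49020.
Per-age-group product (5 × ASFR × survival probability):
  15–19: 5 × 0.0201 × 0.9417 = 0.09464
  20–24: 5 × 0.1383 × 0.9397 = 0.64980
  25–29: 5 × 0.3486 × 0.9217 = 1.60652
  30–34: 5 × 0.2655 × 0.9181 = 1.21878
  35–39: 5 × 0.0964 × 0.9149 = 0.44098
  40–44: 5 × 0.0089 × 0.8960 = 0.03987
  45–49: 5 × 0.0003 × 0.8844 = 0.00133
Sum = 4.05192
NRR = 0.49020 × 4.05192 = 1.98625
With NRR above 1 the population is above replacement fertility.

1.986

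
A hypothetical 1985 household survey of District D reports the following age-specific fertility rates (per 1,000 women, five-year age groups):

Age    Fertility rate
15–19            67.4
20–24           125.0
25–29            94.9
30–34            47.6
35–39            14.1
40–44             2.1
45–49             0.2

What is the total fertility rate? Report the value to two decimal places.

1.76

Sum of ASFRs = 67.4 + 125.0 + 94.9 + 47.6 + 14.1 + 2.1 + 0.2 = 351.3
TFR = 5 × 351.3 / 1000 = 1.7565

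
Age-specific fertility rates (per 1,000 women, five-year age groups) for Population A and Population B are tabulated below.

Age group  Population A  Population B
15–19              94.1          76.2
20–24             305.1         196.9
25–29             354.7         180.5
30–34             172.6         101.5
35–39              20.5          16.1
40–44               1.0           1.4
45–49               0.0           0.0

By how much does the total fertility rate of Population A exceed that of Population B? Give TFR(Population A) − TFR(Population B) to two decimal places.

1.88

Population A:
  Sum of ASFRs = 94.1 + 305.1 + 354.7 + 172.6 + 20.5 + 1.0 + 0.0 = 948.0
  TFR = 5 × 948.0 / 1000 = 4.74
Population B:
  Sum of ASFRs = 76.2 + 196.9 + 180.5 + 101.5 + 16.1 + 1.4 + 0.0 = 572.6
  TFR = 5 × 572.6 / 1000 = 2.863
Difference = 4.74 − 2.863 = 1.877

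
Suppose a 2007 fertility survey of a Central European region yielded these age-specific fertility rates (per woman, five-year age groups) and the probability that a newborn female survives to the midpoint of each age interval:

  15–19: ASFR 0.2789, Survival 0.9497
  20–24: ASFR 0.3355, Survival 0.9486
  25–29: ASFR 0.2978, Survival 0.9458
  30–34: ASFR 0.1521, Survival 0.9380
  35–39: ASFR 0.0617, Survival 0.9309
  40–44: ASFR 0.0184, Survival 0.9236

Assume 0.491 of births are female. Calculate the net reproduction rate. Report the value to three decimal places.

Proportion female at birth = 0.491.
Per-age-group product (5 × ASFR × survival probability):
  15–19: 5 × 0.2789 × 0.9497 = 1.32436
  20–24: 5 × 0.3355 × 0.9486 = 1.59128
  25–29: 5 × 0.2978 × 0.9458 = 1.40830
  30–34: 5 × 0.1521 × 0.9380 = 0.71335
  35–39: 5 × 0.0617 × 0.9309 = 0.28718
  40–44: 5 × 0.0184 × 0.9236 = 0.08497
Sum = 5.40944
NRR = 0.491 × 5.40944 = 2.65604

2.656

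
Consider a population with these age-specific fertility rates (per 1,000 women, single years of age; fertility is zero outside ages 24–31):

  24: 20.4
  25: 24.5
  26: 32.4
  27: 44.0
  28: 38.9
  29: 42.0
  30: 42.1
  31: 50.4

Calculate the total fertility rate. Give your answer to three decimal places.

Sum of ASFRs = 20.4 + 24.5 + 32.4 + 44.0 + 38.9 + 42.0 + 42.1 + 50.4 = 294.7
TFR = 294.7 / 1000 = 0.2947

0.295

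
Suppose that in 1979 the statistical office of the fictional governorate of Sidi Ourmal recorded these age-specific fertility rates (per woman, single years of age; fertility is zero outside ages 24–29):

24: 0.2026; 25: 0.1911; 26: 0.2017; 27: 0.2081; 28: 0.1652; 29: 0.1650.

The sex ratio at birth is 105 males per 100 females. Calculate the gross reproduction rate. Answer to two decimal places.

Proportion female at birth = 100 / (100 + 105) = 0.48780.
Sum of ASFRs = 0.2026 + 0.1911 + 0.2017 + 0.2081 + 0.1652 + 0.1650 = 1.1337
TFR = 1.1337
GRR = 0.48780 × 1.1337 = 0.55302

0.55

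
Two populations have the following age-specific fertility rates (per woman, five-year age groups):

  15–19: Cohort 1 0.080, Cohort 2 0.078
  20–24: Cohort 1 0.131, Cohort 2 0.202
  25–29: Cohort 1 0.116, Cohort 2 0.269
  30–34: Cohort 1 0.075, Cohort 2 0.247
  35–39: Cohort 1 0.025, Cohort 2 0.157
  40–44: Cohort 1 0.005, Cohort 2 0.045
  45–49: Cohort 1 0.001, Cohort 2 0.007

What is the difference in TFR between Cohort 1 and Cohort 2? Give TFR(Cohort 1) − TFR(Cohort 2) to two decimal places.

Cohort 1:
  Sum of ASFRs = 0.080 + 0.131 + 0.116 + 0.075 + 0.025 + 0.005 + 0.001 = 0.433
  TFR = 5 × 0.433 = 2.165
Cohort 2:
  Sum of ASFRs = 0.078 + 0.202 + 0.269 + 0.247 + 0.157 + 0.045 + 0.007 = 1.005
  TFR = 5 × 1.005 = 5.025
Difference = 2.165 − 5.025 = -2.86

-2.86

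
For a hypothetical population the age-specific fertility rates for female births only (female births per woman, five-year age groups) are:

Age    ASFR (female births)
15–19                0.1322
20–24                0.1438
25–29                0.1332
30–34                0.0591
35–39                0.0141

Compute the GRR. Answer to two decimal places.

Sum of female ASFRs = 0.1322 + 0.1438 + 0.1332 + 0.0591 + 0.0141 = 0.4824
GRR = 5 × 0.4824 = 2.412

2.41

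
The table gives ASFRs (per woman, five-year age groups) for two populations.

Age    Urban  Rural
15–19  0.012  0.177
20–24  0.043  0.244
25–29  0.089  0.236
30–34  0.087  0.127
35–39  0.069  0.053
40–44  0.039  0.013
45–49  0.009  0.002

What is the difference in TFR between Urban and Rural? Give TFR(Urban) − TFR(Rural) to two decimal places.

Urban:
  Sum of ASFRs = 0.012 + 0.043 + 0.089 + 0.087 + 0.069 + 0.039 + 0.009 = 0.348
  TFR = 5 × 0.348 = 1.74
Rural:
  Sum of ASFRs = 0.177 + 0.244 + 0.236 + 0.127 + 0.053 + 0.013 + 0.002 = 0.852
  TFR = 5 × 0.852 = 4.26
Difference = 1.74 − 4.26 = -2.52

-2.52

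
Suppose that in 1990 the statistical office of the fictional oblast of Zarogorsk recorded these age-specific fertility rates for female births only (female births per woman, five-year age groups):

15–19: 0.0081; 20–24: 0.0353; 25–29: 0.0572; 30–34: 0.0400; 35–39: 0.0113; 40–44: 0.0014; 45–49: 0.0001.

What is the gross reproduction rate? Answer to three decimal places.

Sum of female ASFRs = 0.0081 + 0.0353 + 0.0572 + 0.0400 + 0.0113 + 0.0014 + 0.0001 = 0.1534
GRR = 5 × 0.1534 = 0.767

0.767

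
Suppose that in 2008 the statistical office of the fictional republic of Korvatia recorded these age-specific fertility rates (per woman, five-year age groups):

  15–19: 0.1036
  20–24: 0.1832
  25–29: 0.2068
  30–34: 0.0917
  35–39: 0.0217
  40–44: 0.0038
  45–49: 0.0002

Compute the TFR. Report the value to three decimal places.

Sum of ASFRs = 0.1036 + 0.1832 + 0.2068 + 0.0917 + 0.0217 + 0.0038 + 0.0002 = 0.6110
TFR = 5 × 0.6110 = 3.055

3.055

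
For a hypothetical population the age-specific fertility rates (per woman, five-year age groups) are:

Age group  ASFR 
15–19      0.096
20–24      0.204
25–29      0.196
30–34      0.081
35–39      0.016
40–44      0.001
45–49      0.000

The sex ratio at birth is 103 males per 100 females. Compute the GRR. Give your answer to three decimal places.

Proportion female at birth = 100 / (100 + 103) = 0.49261.
Sum of ASFRs = 0.096 + 0.204 + 0.196 + 0.081 + 0.016 + 0.001 + 0.000 = 0.594
TFR = 5 × 0.594 = 2.97
GRR = 0.49261 × 2.97 = 1.46305

1.463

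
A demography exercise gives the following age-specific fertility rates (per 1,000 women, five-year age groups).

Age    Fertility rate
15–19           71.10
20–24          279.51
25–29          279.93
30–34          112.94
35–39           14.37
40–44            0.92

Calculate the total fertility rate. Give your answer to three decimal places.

Sum of ASFRs = 71.10 + 279.51 + 279.93 + 112.94 + 14.37 + 0.92 = 758.77
TFR = 5 × 758.77 / 1000 = 3.79385

3.794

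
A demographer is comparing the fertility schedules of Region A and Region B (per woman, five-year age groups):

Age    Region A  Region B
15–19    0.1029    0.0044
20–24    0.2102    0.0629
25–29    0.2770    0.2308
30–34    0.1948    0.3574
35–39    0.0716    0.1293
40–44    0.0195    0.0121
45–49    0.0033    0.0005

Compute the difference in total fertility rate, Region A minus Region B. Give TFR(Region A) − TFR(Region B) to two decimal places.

Region A:
  Sum of ASFRs = 0.1029 + 0.2102 + 0.2770 + 0.1948 + 0.0716 + 0.0195 + 0.0033 = 0.8793
  TFR = 5 × 0.8793 = 4.3965
Region B:
  Sum of ASFRs = 0.0044 + 0.0629 + 0.2308 + 0.3574 + 0.1293 + 0.0121 + 0.0005 = 0.7974
  TFR = 5 × 0.7974 = 3.987
Difference = 4.3965 − 3.987 = 0.4095

0.41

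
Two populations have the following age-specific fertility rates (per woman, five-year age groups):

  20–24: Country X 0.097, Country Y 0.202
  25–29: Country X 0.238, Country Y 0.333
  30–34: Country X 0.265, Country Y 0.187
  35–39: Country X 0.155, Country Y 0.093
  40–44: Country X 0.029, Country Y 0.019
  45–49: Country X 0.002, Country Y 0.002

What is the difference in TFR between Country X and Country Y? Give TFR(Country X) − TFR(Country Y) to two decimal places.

-0.25

Country X:
  Sum of ASFRs = 0.097 + 0.238 + 0.265 + 0.155 + 0.029 + 0.002 = 0.786
  TFR = 5 × 0.786 = 3.93
Country Y:
  Sum of ASFRs = 0.202 + 0.333 + 0.187 + 0.093 + 0.019 + 0.002 = 0.836
  TFR = 5 × 0.836 = 4.18
Difference = 3.93 − 4.18 = -0.25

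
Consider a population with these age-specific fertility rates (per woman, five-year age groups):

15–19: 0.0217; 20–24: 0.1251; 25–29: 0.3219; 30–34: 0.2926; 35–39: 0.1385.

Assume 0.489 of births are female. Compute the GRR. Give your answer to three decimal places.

2.200

Proportion female at birth = 0.489.
Sum of ASFRs = 0.0217 + 0.1251 + 0.3219 + 0.2926 + 0.1385 = 0.8998
TFR = 5 × 0.8998 = 4.499
GRR = 0.489 × 4.499 = 2.20001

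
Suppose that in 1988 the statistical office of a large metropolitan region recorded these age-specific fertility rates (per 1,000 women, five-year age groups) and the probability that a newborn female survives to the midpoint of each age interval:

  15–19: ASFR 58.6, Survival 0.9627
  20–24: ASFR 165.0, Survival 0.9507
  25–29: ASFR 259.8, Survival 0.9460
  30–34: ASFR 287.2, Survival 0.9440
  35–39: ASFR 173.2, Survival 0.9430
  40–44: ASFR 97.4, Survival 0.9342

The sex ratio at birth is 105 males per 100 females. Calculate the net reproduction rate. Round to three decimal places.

2.401

Proportion female at birth = 100 / (100 + 105) = 0.48780.
Each age group contributes 5 × ASFR × survival:
  15–19: 5 × 58.6/1000 × 0.9627 = 0.28207
  20–24: 5 × 165.0/1000 × 0.9507 = 0.78433
  25–29: 5 × 259.8/1000 × 0.9460 = 1.22885
  30–34: 5 × 287.2/1000 × 0.9440 = 1.35558
  35–39: 5 × 173.2/1000 × 0.9430 = 0.81664
  40–44: 5 × 97.4/1000 × 0.9342 = 0.45496
Sum = 4.92243
NRR = 0.48780 × 4.92243 = 2.40116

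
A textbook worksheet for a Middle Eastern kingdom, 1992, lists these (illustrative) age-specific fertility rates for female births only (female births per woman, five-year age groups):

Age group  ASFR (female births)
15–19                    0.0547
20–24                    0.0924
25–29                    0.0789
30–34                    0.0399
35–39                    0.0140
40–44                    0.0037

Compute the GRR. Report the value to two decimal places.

1.42

Sum of female ASFRs = 0.0547 + 0.0924 + 0.0789 + 0.0399 + 0.0140 + 0.0037 = 0.2836
GRR = 5 × 0.2836 = 1.418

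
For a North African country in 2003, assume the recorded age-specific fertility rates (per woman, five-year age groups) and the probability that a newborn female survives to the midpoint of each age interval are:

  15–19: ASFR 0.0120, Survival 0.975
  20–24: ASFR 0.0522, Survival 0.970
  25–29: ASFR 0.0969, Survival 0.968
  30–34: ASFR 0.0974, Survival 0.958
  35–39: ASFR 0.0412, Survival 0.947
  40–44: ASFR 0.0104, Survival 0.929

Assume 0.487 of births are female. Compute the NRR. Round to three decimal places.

Proportion female at birth = 0.487.
Each age group contributes 5 × ASFR × survival:
  15–19: 5 × 0.0120 × 0.975 = 0.05850
  20–24: 5 × 0.0522 × 0.970 = 0.25317
  25–29: 5 × 0.0969 × 0.968 = 0.46900
  30–34: 5 × 0.0974 × 0.958 = 0.46655
  35–39: 5 × 0.0412 × 0.947 = 0.19508
  40–44: 5 × 0.0104 × 0.929 = 0.04831
Sum = 1.49061
NRR = 0.487 × 1.49061 = 0.72593
With NRR below 1 the population is below replacement fertility.

0.726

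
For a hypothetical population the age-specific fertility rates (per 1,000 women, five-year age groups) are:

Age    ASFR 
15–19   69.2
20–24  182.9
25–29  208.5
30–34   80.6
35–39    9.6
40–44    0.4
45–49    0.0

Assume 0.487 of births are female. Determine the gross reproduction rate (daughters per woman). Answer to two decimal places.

Proportion female at birth = 0.487.
Sum of ASFRs = 69.2 + 182.9 + 208.5 + 80.6 + 9.6 + 0.4 + 0.0 = 551.2
TFR = 5 × 551.2 / 1000 = 2.756
GRR = 0.487 × 2.756 = 1.34217

1.34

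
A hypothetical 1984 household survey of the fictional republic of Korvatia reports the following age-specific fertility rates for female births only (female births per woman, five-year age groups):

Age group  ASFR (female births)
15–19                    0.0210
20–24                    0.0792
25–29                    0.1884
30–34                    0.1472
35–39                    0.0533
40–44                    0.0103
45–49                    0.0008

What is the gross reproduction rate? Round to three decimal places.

2.501

Sum of female ASFRs = 0.0210 + 0.0792 + 0.1884 + 0.1472 + 0.0533 + 0.0103 + 0.0008 = 0.5002
GRR = 5 × 0.5002 = 2.501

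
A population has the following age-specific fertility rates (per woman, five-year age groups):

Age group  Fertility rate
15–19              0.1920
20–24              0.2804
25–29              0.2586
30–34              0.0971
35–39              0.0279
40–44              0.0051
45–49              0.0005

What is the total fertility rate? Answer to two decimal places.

4.31

Sum of ASFRs = 0.1920 + 0.2804 + 0.2586 + 0.0971 + 0.0279 + 0.0051 + 0.0005 = 0.8616
TFR = 5 × 0.8616 = 4.308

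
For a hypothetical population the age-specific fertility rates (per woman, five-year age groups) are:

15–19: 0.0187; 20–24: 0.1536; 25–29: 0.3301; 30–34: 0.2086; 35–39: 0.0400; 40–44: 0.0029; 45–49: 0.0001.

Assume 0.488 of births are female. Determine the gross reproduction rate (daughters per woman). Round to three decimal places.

Proportion female at birth = 0.488.
Sum of ASFRs = 0.0187 + 0.1536 + 0.3301 + 0.2086 + 0.0400 + 0.0029 + 0.0001 = 0.7540
TFR = 5 × 0.7540 = 3.77
GRR = 0.488 × 3.77 = 1.83976

1.840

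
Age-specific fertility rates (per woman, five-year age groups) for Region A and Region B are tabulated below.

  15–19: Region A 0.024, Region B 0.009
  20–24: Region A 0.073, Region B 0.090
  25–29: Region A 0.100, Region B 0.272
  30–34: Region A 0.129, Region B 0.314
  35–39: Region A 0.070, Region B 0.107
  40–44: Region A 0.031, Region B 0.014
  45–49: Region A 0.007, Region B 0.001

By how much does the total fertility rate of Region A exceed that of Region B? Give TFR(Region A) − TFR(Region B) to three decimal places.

Region A:
  Sum of ASFRs = 0.024 + 0.073 + 0.100 + 0.129 + 0.070 + 0.031 + 0.007 = 0.434
  TFR = 5 × 0.434 = 2.17
Region B:
  Sum of ASFRs = 0.009 + 0.090 + 0.272 + 0.314 + 0.107 + 0.014 + 0.001 = 0.807
  TFR = 5 × 0.807 = 4.035
Difference = 2.17 − 4.035 = -1.865

-1.865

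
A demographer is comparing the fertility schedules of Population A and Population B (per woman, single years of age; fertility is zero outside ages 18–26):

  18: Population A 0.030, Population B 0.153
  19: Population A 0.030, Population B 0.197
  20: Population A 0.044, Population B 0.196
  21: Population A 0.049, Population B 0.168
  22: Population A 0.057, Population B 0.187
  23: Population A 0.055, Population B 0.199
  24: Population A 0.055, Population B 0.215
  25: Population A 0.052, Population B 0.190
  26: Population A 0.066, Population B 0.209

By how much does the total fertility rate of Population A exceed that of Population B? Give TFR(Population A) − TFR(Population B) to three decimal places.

-1.276

Population A:
  Sum of ASFRs = 0.030 + 0.030 + 0.044 + 0.049 + 0.057 + 0.055 + 0.055 + 0.052 + 0.066 = 0.438
  TFR = 0.438
Population B:
  Sum of ASFRs = 0.153 + 0.197 + 0.196 + 0.168 + 0.187 + 0.199 + 0.215 + 0.190 + 0.209 = 1.714
  TFR = 1.714
Difference = 0.438 − 1.714 = -1.276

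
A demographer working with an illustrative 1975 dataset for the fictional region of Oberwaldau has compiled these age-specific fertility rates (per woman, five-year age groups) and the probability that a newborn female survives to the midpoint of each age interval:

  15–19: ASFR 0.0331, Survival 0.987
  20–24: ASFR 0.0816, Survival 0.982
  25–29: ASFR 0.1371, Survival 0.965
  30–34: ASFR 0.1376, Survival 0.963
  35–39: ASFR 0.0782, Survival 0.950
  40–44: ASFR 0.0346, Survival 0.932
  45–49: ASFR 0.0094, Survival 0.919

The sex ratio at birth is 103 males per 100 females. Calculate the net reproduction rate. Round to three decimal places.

1.214

Proportion female at birth = 100 / (100 + 103) = 0.49261.
Survival-weighted fertility by age (5·fₓ·Sₓ):
  15–19: 5 × 0.0331 × 0.987 = 0.16335
  20–24: 5 × 0.0816 × 0.982 = 0.40066
  25–29: 5 × 0.1371 × 0.965 = 0.66151
  30–34: 5 × 0.1376 × 0.963 = 0.66254
  35–39: 5 × 0.0782 × 0.950 = 0.37145
  40–44: 5 × 0.0346 × 0.932 = 0.16124
  45–49: 5 × 0.0094 × 0.919 = 0.04319
Sum = 2.46394
NRR = 0.49261 × 2.46394 = 1.21376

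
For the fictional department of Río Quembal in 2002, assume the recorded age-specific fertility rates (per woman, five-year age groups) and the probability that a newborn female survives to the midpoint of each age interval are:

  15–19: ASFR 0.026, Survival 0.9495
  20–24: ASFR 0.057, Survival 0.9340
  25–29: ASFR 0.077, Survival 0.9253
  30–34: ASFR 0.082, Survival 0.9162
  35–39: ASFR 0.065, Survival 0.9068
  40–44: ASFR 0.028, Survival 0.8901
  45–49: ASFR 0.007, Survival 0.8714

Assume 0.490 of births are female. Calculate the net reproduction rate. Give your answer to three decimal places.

Proportion female at birth = 0.490.
Per-age-group product (5 × ASFR × survival probability):
  15–19: 5 × 0.026 × 0.9495 = 0.12344
  20–24: 5 × 0.057 × 0.9340 = 0.26619
  25–29: 5 × 0.077 × 0.9253 = 0.35624
  30–34: 5 × 0.082 × 0.9162 = 0.37564
  35–39: 5 × 0.065 × 0.9068 = 0.29471
  40–44: 5 × 0.028 × 0.8901 = 0.12461
  45–49: 5 × 0.007 × 0.8714 = 0.03050
Sum = 1.57133
NRR = 0.490 × 1.57133 = 0.76995

0.770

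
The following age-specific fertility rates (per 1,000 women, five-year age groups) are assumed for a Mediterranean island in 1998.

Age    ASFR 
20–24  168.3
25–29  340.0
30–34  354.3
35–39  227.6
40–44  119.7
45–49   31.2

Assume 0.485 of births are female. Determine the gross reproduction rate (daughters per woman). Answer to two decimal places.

3.01

Proportion female at birth = 0.485.
Sum of ASFRs = 168.3 + 340.0 + 354.3 + 227.6 + 119.7 + 31.2 = 1241.1
TFR = 5 × 1241.1 / 1000 = 6.2055
GRR = 0.485 × 6.2055 = 3.00967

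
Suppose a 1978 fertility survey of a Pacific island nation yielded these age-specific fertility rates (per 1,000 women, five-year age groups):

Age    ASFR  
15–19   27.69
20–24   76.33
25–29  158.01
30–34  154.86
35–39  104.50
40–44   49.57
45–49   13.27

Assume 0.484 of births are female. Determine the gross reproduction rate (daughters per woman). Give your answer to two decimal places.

Proportion female at birth = 0.484.
Sum of ASFRs = 27.69 + 76.33 + 158.01 + 154.86 + 104.50 + 49.57 + 13.27 = 584.23
TFR = 5 × 584.23 / 1000 = 2.92115
GRR = 0.484 × 2.92115 = 1.41384

1.41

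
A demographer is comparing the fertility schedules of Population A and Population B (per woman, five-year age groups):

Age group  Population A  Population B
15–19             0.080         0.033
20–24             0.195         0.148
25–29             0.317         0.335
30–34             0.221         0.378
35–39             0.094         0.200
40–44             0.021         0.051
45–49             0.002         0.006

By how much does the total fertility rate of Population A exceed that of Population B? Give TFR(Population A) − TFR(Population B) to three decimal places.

-1.105

Population A:
  Sum of ASFRs = 0.080 + 0.195 + 0.317 + 0.221 + 0.094 + 0.021 + 0.002 = 0.930
  TFR = 5 × 0.930 = 4.65
Population B:
  Sum of ASFRs = 0.033 + 0.148 + 0.335 + 0.378 + 0.200 + 0.051 + 0.006 = 1.151
  TFR = 5 × 1.151 = 5.755
Difference = 4.65 − 5.755 = -1.105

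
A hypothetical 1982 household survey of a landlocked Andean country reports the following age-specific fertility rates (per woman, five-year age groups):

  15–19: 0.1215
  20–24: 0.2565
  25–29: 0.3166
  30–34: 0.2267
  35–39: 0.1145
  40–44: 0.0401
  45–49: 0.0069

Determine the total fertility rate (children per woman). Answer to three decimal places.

5.414

Sum of ASFRs = 0.1215 + 0.2565 + 0.3166 + 0.2267 + 0.1145 + 0.0401 + 0.0069 = 1.0828
TFR = 5 × 1.0828 = 5.414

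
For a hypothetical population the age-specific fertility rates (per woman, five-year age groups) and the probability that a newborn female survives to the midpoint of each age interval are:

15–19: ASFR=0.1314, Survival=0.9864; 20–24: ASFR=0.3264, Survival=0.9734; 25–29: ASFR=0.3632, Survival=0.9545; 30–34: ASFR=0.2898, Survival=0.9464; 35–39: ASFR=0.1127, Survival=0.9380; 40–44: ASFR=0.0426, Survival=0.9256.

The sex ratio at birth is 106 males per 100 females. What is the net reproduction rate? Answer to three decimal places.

Proportion female at birth = 100 / (100 + 106) = 0.48544.
Each age group contributes 5 × ASFR × survival:
  15–19: 5 × 0.1314 × 0.9864 = 0.64806
  20–24: 5 × 0.3264 × 0.9734 = 1.58859
  25–29: 5 × 0.3632 × 0.9545 = 1.73337
  30–34: 5 × 0.2898 × 0.9464 = 1.37133
  35–39: 5 × 0.1127 × 0.9380 = 0.52856
  40–44: 5 × 0.0426 × 0.9256 = 0.19715
Sum = 6.06706
NRR = 0.48544 × 6.06706 = 2.94519

2.945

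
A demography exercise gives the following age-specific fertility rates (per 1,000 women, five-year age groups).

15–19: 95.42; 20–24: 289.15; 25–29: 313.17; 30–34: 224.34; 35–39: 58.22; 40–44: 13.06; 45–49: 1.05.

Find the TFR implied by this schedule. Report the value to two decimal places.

Sum of ASFRs = 95.42 + 289.15 + 313.17 + 224.34 + 58.22 + 13.06 + 1.05 = 994.41
TFR = 5 × 994.41 / 1000 = 4.97205

4.97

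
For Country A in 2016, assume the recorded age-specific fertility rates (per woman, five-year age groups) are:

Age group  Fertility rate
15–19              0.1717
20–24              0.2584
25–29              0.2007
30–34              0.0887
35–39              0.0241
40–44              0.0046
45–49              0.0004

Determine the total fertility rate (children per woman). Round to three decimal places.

Sum of ASFRs = 0.1717 + 0.2584 + 0.2007 + 0.0887 + 0.0241 + 0.0046 + 0.0004 = 0.7486
TFR = 5 × 0.7486 = 3.743

3.743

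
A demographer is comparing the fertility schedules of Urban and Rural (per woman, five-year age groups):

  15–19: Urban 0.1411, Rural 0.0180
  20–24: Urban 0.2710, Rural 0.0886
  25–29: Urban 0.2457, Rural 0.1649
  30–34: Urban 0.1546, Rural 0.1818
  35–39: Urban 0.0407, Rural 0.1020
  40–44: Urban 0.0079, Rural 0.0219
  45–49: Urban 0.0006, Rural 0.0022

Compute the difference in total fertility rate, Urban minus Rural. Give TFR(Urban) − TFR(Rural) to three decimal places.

Urban:
  Sum of ASFRs = 0.1411 + 0.2710 + 0.2457 + 0.1546 + 0.0407 + 0.0079 + 0.0006 = 0.8616
  TFR = 5 × 0.8616 = 4.308
Rural:
  Sum of ASFRs = 0.0180 + 0.0886 + 0.1649 + 0.1818 + 0.1020 + 0.0219 + 0.0022 = 0.5794
  TFR = 5 × 0.5794 = 2.897
Difference = 4.308 − 2.897 = 1.411

1.411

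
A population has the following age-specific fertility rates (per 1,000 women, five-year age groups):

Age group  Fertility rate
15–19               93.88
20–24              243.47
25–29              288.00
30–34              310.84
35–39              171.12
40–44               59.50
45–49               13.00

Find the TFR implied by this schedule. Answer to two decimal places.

5.90

Sum of ASFRs = 93.88 + 243.47 + 288.00 + 310.84 + 171.12 + 59.50 + 13.00 = 1179.81
TFR = 5 × 1179.81 / 1000 = 5.89905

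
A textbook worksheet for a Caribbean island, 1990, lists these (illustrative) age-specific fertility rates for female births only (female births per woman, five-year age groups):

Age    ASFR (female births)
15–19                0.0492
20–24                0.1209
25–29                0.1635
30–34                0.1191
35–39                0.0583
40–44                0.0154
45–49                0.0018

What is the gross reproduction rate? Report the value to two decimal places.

2.64

Sum of female ASFRs = 0.0492 + 0.1209 + 0.1635 + 0.1191 + 0.0583 + 0.0154 + 0.0018 = 0.5282
GRR = 5 × 0.5282 = 2.641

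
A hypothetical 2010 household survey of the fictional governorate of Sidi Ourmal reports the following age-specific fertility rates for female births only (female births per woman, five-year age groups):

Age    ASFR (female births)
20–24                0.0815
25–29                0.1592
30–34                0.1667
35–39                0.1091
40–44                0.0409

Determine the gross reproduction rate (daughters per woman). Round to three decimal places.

2.787

Sum of female ASFRs = 0.0815 + 0.1592 + 0.1667 + 0.1091 + 0.0409 = 0.5574
GRR = 5 × 0.5574 = 2.787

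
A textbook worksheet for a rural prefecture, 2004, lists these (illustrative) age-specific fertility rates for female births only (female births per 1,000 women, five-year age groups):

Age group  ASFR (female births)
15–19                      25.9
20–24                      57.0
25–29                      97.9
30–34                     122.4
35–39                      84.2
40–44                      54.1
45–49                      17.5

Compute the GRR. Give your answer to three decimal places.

Sum of female ASFRs = 25.9 + 57.0 + 97.9 + 122.4 + 84.2 + 54.1 + 17.5 = 459.0
GRR = 5 × 459.0 / 1000 = 2.295

2.295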